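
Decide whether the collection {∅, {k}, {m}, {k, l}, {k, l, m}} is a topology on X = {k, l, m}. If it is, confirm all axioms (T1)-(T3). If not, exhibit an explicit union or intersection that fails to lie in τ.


τ is NOT a topology on X.

Axiom (T1): ∅ ∈ τ? Yes; X ∈ τ? Yes.
Axiom (T2/T3): check pairwise unions and intersections of members of τ.
Counterexample for (T2): {k} ∪ {m} = {k, m} ∉ τ. Therefore τ is NOT a topology.


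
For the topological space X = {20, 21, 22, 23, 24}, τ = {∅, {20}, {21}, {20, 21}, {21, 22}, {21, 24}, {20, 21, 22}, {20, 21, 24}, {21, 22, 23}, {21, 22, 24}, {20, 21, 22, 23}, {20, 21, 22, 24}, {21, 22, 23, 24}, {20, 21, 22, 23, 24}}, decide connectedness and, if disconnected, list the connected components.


(X, τ) is disconnected; components = [{20}, {21, 22, 23, 24}].

Find clopen sets (U ∈ τ with X ∖ U ∈ τ):
  U = ∅, X ∖ U = {20, 21, 22, 23, 24} — both open, so U is clopen.
  U = {20}, X ∖ U = {21, 22, 23, 24} — both open, so U is clopen.
  U = {21, 22, 23, 24}, X ∖ U = {20} — both open, so U is clopen.
  U = {20, 21, 22, 23, 24}, X ∖ U = ∅ — both open, so U is clopen.
Nontrivial clopen(s) exist: e.g. {21, 22, 23, 24}. So (X, τ) is disconnected.
Compute connected components by grouping points that agree on all clopens:
  component: {20}
  component: {21, 22, 23, 24}


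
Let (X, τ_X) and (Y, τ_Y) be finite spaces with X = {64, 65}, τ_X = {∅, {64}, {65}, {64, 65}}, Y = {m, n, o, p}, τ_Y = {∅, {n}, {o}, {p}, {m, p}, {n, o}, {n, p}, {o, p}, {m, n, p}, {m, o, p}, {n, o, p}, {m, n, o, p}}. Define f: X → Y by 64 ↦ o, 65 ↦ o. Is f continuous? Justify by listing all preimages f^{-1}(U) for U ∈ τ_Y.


f IS continuous.

Compute f^{-1}(U) for each U ∈ τ_Y:
  U = ∅: f^{-1}(U) = ∅ ∈ τ_X ✓.
  U = {n}: f^{-1}(U) = ∅ ∈ τ_X ✓.
  U = {o}: f^{-1}(U) = {64, 65} ∈ τ_X ✓.
  U = {p}: f^{-1}(U) = ∅ ∈ τ_X ✓.
  U = {m, p}: f^{-1}(U) = ∅ ∈ τ_X ✓.
  U = {n, o}: f^{-1}(U) = {64, 65} ∈ τ_X ✓.
  U = {n, p}: f^{-1}(U) = ∅ ∈ τ_X ✓.
  U = {o, p}: f^{-1}(U) = {64, 65} ∈ τ_X ✓.
  U = {m, n, p}: f^{-1}(U) = ∅ ∈ τ_X ✓.
  U = {m, o, p}: f^{-1}(U) = {64, 65} ∈ τ_X ✓.
  U = {n, o, p}: f^{-1}(U) = {64, 65} ∈ τ_X ✓.
  U = {m, n, o, p}: f^{-1}(U) = {64, 65} ∈ τ_X ✓.
Every preimage lies in τ_X, so f IS continuous.


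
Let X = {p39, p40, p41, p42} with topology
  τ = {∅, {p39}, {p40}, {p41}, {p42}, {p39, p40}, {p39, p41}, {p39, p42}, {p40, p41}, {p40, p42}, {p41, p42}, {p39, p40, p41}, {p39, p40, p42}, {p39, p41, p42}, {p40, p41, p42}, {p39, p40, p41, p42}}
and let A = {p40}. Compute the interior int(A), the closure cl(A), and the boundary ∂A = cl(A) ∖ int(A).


int(A) = {p40}, cl(A) = {p40}, ∂A = ∅.

Closed sets in (X, τ) are complements of opens:
  closed(X, τ) = {∅, {p39}, {p40}, {p41}, {p42}, {p39, p40}, {p39, p41}, {p39, p42}, {p40, p41}, {p40, p42}, {p41, p42}, {p39, p40, p41}, {p39, p40, p42}, {p39, p41, p42}, {p40, p41, p42}, {p39, p40, p41, p42}}.
int(A) = ⋃ {U ∈ τ : U ⊆ A}. Opens contained in A: ∅, {p40}.
Taking the union of these: int(A) = {p40}.
cl(A) = ⋂ {C closed : A ⊆ C}. Closed sets containing A: {p40}, {p39, p40}, {p40, p41}, {p40, p42}, {p39, p40, p41}, {p39, p40, p42}, {p40, p41, p42}, {p39, p40, p41, p42}.
Intersecting these: cl(A) = {p40}.
∂A = cl(A) ∖ int(A) = {p40} ∖ {p40} = ∅.


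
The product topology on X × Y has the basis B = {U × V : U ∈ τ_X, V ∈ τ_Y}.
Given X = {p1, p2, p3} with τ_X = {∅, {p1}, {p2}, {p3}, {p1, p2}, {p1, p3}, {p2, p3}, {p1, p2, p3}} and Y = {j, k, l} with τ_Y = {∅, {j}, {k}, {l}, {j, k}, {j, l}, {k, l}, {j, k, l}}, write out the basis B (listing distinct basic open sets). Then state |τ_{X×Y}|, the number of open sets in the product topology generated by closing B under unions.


Basis B = {∅ × ∅, {p1} × {j}, {p1} × {k}, {p1} × {l}, {p2} × {j}, {p2} × {k}, {p2} × {l}, {p3} × {j}, {p3} × {k}, {p3} × {l}, {p1} × {j, k}, {p1} × {j, l}, {p1, p2} × {j}, {p1, p3} × {j}, {p1} × {k, l}, {p1, p2} × {k}, {p1, p3} × {k}, {p1, p2} × {l}, {p1, p3} × {l}, {p2} × {j, k}, {p2} × {j, l}, {p2, p3} × {j}, {p2} × {k, l}, {p2, p3} × {k}, {p2, p3} × {l}, {p3} × {j, k}, {p3} × {j, l}, {p3} × {k, l}, {p1} × {j, k, l}, {p1, p2, p3} × {j}, {p1, p2, p3} × {k}, {p1, p2, p3} × {l}, {p2} × {j, k, l}, {p3} × {j, k, l}, {p1, p2} × {j, k}, {p1, p3} × {j, k}, {p1, p2} × {j, l}, {p1, p3} × {j, l}, {p1, p2} × {k, l}, {p1, p3} × {k, l}, {p2, p3} × {j, k}, {p2, p3} × {j, l}, {p2, p3} × {k, l}, {p1, p2} × {j, k, l}, {p1, p3} × {j, k, l}, {p1, p2, p3} × {j, k}, {p1, p2, p3} × {j, l}, {p1, p2, p3} × {k, l}, {p2, p3} × {j, k, l}, {p1, p2, p3} × {j, k, l}}; |τ_{X×Y}| = 512.

Enumerate products U × V with U ∈ τ_X, V ∈ τ_Y (deduplicated):
  ∅ × ∅ = {} (∅)
  {p1} × {j} = {(p1,j)}
  {p1} × {k} = {(p1,k)}
  {p1} × {l} = {(p1,l)}
  {p2} × {j} = {(p2,j)}
  {p2} × {k} = {(p2,k)}
  {p2} × {l} = {(p2,l)}
  {p3} × {j} = {(p3,j)}
  {p3} × {k} = {(p3,k)}
  {p3} × {l} = {(p3,l)}
  {p1} × {j, k} = {(p1,j), (p1,k)}
  {p1} × {j, l} = {(p1,j), (p1,l)}
  {p1, p2} × {j} = {(p1,j), (p2,j)}
  {p1, p3} × {j} = {(p1,j), (p3,j)}
  {p1} × {k, l} = {(p1,k), (p1,l)}
  {p1, p2} × {k} = {(p1,k), (p2,k)}
  {p1, p3} × {k} = {(p1,k), (p3,k)}
  {p1, p2} × {l} = {(p1,l), (p2,l)}
  {p1, p3} × {l} = {(p1,l), (p3,l)}
  {p2} × {j, k} = {(p2,j), (p2,k)}
  {p2} × {j, l} = {(p2,j), (p2,l)}
  {p2, p3} × {j} = {(p2,j), (p3,j)}
  {p2} × {k, l} = {(p2,k), (p2,l)}
  {p2, p3} × {k} = {(p2,k), (p3,k)}
  {p2, p3} × {l} = {(p2,l), (p3,l)}
  {p3} × {j, k} = {(p3,j), (p3,k)}
  {p3} × {j, l} = {(p3,j), (p3,l)}
  {p3} × {k, l} = {(p3,k), (p3,l)}
  {p1} × {j, k, l} = {(p1,j), (p1,k), (p1,l)}
  {p1, p2, p3} × {j} = {(p1,j), (p2,j), (p3,j)}
  {p1, p2, p3} × {k} = {(p1,k), (p2,k), (p3,k)}
  {p1, p2, p3} × {l} = {(p1,l), (p2,l), (p3,l)}
  {p2} × {j, k, l} = {(p2,j), (p2,k), (p2,l)}
  {p3} × {j, k, l} = {(p3,j), (p3,k), (p3,l)}
  {p1, p2} × {j, k} = {(p1,j), (p1,k), (p2,j), (p2,k)}
  {p1, p3} × {j, k} = {(p1,j), (p1,k), (p3,j), (p3,k)}
  {p1, p2} × {j, l} = {(p1,j), (p1,l), (p2,j), (p2,l)}
  {p1, p3} × {j, l} = {(p1,j), (p1,l), (p3,j), (p3,l)}
  {p1, p2} × {k, l} = {(p1,k), (p1,l), (p2,k), (p2,l)}
  {p1, p3} × {k, l} = {(p1,k), (p1,l), (p3,k), (p3,l)}
  {p2, p3} × {j, k} = {(p2,j), (p2,k), (p3,j), (p3,k)}
  {p2, p3} × {j, l} = {(p2,j), (p2,l), (p3,j), (p3,l)}
  {p2, p3} × {k, l} = {(p2,k), (p2,l), (p3,k), (p3,l)}
  {p1, p2} × {j, k, l} = {(p1,j), (p1,k), (p1,l), (p2,j), (p2,k), (p2,l)}
  {p1, p3} × {j, k, l} = {(p1,j), (p1,k), (p1,l), (p3,j), (p3,k), (p3,l)}
  {p1, p2, p3} × {j, k} = {(p1,j), (p1,k), (p2,j), (p2,k), (p3,j), (p3,k)}
  {p1, p2, p3} × {j, l} = {(p1,j), (p1,l), (p2,j), (p2,l), (p3,j), (p3,l)}
  {p1, p2, p3} × {k, l} = {(p1,k), (p1,l), (p2,k), (p2,l), (p3,k), (p3,l)}
  {p2, p3} × {j, k, l} = {(p2,j), (p2,k), (p2,l), (p3,j), (p3,k), (p3,l)}
  {p1, p2, p3} × {j, k, l} = {(p1,j), (p1,k), (p1,l), (p2,j), (p2,k), (p2,l), (p3,j), (p3,k), (p3,l)}
These 50 distinct sets form the basis B.
Close under arbitrary unions to get τ_{X×Y}; counting gives |τ_{X×Y}| = 512.


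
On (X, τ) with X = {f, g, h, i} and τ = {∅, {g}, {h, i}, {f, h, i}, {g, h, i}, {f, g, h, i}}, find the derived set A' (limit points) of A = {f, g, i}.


A' = {f, h}

For each x ∈ X, list the open sets U ∈ τ with x ∈ U, then check whether U ∩ (A ∖ {x}) ≠ ∅ for every such U.
  x = f: opens ∋ x are {f, h, i}, {f, g, h, i}; each meets A ∖ {f}, so x IS a limit point.
  x = g: open {g} ∋ x has {g} ∩ (A ∖ {g}) = ∅, so x is NOT a limit point.
  x = h: opens ∋ x are {h, i}, {f, h, i}, {g, h, i}, {f, g, h, i}; each meets A ∖ {h}, so x IS a limit point.
  x = i: open {h, i} ∋ x has {h, i} ∩ (A ∖ {i}) = ∅, so x is NOT a limit point.
Collecting: A' = {f, h}.


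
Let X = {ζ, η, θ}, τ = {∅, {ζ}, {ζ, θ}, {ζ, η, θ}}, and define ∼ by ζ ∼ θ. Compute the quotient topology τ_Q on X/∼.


X/∼ = {[ζ=θ], [η]}; |τ_Q| = 3.

Equivalence classes: [ζ=θ], [η].
Quotient map π: X → X/∼ sends ζ ↦ [ζ=θ], η ↦ [η], θ ↦ [ζ=θ].
For each subset V ⊆ X/∼, compute π^{-1}(V) ⊆ X and check whether π^{-1}(V) ∈ τ. V is open in τ_Q iff π^{-1}(V) ∈ τ.
  V = {}: π^{-1}(V) = ∅ ∈ τ ✓.
  V = {[ζ=θ]}: π^{-1}(V) = {ζ, θ} ∈ τ ✓.
  V = {[η]}: π^{-1}(V) = {η} ∉ τ ✗.
  V = {[ζ=θ], [η]}: π^{-1}(V) = {ζ, η, θ} ∈ τ ✓.
Open sets in the quotient: τ_Q = {{}, {[ζ=θ]}, {[ζ=θ], [η]}} (3 elements).


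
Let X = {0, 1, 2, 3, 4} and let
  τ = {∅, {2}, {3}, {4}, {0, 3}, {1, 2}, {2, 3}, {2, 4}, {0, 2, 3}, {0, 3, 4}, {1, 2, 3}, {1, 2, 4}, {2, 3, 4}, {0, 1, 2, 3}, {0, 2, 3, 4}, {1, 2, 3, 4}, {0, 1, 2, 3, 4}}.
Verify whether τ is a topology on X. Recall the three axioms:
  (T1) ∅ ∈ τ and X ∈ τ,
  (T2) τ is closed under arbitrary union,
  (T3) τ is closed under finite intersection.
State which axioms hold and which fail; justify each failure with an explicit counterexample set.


τ is NOT a topology on X.

Axiom (T1): ∅ ∈ τ? Yes; X ∈ τ? Yes.
Axiom (T2/T3): check pairwise unions and intersections of members of τ.
Counterexample for (T2): {3} ∪ {4} = {3, 4} ∉ τ. Therefore τ is NOT a topology.


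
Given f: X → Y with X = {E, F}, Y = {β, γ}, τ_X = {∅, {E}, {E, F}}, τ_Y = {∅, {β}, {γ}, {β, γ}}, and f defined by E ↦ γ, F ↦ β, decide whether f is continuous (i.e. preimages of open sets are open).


f is NOT continuous.

Compute f^{-1}(U) for each U ∈ τ_Y:
  U = ∅: f^{-1}(U) = ∅ ∈ τ_X ✓.
  U = {β}: f^{-1}(U) = {F} ∉ τ_X ✗.
  U = {γ}: f^{-1}(U) = {E} ∈ τ_X ✓.
  U = {β, γ}: f^{-1}(U) = {E, F} ∈ τ_X ✓.
Found U = {β} with f^{-1}(U) = {F} not in τ_X. Therefore f is NOT continuous.


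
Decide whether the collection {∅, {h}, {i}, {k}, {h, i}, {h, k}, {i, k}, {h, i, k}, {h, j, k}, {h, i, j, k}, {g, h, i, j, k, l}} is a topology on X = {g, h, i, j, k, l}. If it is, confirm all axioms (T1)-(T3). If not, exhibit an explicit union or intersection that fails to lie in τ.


τ IS a topology on X.

Axiom (T1): ∅ ∈ τ? Yes; X ∈ τ? Yes.
Axiom (T2/T3): check pairwise unions and intersections of members of τ.
All pairwise intersections and unions checked — each lies in τ. Therefore τ satisfies (T1), (T2), (T3): it IS a topology on X.


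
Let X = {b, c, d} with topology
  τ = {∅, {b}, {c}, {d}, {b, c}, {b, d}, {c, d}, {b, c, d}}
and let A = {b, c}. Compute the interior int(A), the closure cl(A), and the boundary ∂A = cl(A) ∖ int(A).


int(A) = {b, c}, cl(A) = {b, c}, ∂A = ∅.

Closed sets in (X, τ) are complements of opens:
  closed(X, τ) = {∅, {b}, {c}, {d}, {b, c}, {b, d}, {c, d}, {b, c, d}}.
int(A) = ⋃ {U ∈ τ : U ⊆ A}. Opens contained in A: ∅, {b}, {c}, {b, c}.
Taking the union of these: int(A) = {b, c}.
cl(A) = ⋂ {C closed : A ⊆ C}. Closed sets containing A: {b, c}, {b, c, d}.
Intersecting these: cl(A) = {b, c}.
∂A = cl(A) ∖ int(A) = {b, c} ∖ {b, c} = ∅.


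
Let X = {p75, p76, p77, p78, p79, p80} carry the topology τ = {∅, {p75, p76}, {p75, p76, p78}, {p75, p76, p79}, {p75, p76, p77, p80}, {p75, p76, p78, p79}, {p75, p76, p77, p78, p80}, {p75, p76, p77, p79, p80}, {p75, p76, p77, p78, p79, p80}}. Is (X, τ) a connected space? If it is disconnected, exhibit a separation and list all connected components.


(X, τ) is connected.

Find clopen sets (U ∈ τ with X ∖ U ∈ τ):
  U = ∅, X ∖ U = {p75, p76, p77, p78, p79, p80} — both open, so U is clopen.
  U = {p75, p76, p77, p78, p79, p80}, X ∖ U = ∅ — both open, so U is clopen.
Only trivial clopens (∅ and X) exist, so (X, τ) is connected.
Compute connected components by grouping points that agree on all clopens:
  component: {p75, p76, p77, p78, p79, p80}


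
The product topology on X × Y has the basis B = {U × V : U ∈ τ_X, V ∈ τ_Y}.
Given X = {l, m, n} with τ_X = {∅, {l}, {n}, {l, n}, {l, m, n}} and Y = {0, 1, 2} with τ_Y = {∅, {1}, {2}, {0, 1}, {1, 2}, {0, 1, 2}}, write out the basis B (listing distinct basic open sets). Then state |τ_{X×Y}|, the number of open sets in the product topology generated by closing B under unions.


Basis B = {∅ × ∅, {l} × {1}, {l} × {2}, {n} × {1}, {n} × {2}, {l} × {0, 1}, {l} × {1, 2}, {l, n} × {1}, {l, n} × {2}, {n} × {0, 1}, {n} × {1, 2}, {l} × {0, 1, 2}, {l, m, n} × {1}, {l, m, n} × {2}, {n} × {0, 1, 2}, {l, n} × {0, 1}, {l, n} × {1, 2}, {l, n} × {0, 1, 2}, {l, m, n} × {0, 1}, {l, m, n} × {1, 2}, {l, m, n} × {0, 1, 2}}; |τ_{X×Y}| = 70.

Enumerate products U × V with U ∈ τ_X, V ∈ τ_Y (deduplicated):
  ∅ × ∅ = {} (∅)
  {l} × {1} = {(l,1)}
  {l} × {2} = {(l,2)}
  {n} × {1} = {(n,1)}
  {n} × {2} = {(n,2)}
  {l} × {0, 1} = {(l,0), (l,1)}
  {l} × {1, 2} = {(l,1), (l,2)}
  {l, n} × {1} = {(l,1), (n,1)}
  {l, n} × {2} = {(l,2), (n,2)}
  {n} × {0, 1} = {(n,0), (n,1)}
  {n} × {1, 2} = {(n,1), (n,2)}
  {l} × {0, 1, 2} = {(l,0), (l,1), (l,2)}
  {l, m, n} × {1} = {(l,1), (m,1), (n,1)}
  {l, m, n} × {2} = {(l,2), (m,2), (n,2)}
  {n} × {0, 1, 2} = {(n,0), (n,1), (n,2)}
  {l, n} × {0, 1} = {(l,0), (l,1), (n,0), (n,1)}
  {l, n} × {1, 2} = {(l,1), (l,2), (n,1), (n,2)}
  {l, n} × {0, 1, 2} = {(l,0), (l,1), (l,2), (n,0), (n,1), (n,2)}
  {l, m, n} × {0, 1} = {(l,0), (l,1), (m,0), (m,1), (n,0), (n,1)}
  {l, m, n} × {1, 2} = {(l,1), (l,2), (m,1), (m,2), (n,1), (n,2)}
  {l, m, n} × {0, 1, 2} = {(l,0), (l,1), (l,2), (m,0), (m,1), (m,2), (n,0), (n,1), (n,2)}
These 21 distinct sets form the basis B.
Close under arbitrary unions to get τ_{X×Y}; counting gives |τ_{X×Y}| = 70.


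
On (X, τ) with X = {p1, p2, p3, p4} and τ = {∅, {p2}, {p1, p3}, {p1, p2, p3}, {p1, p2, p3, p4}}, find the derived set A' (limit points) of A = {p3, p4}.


A' = {p1, p4}

For each x ∈ X, list the open sets U ∈ τ with x ∈ U, then check whether U ∩ (A ∖ {x}) ≠ ∅ for every such U.
  x = p1: opens ∋ x are {p1, p3}, {p1, p2, p3}, {p1, p2, p3, p4}; each meets A ∖ {p1}, so x IS a limit point.
  x = p2: open {p2} ∋ x has {p2} ∩ (A ∖ {p2}) = ∅, so x is NOT a limit point.
  x = p3: open {p1, p3} ∋ x has {p1, p3} ∩ (A ∖ {p3}) = ∅, so x is NOT a limit point.
  x = p4: opens ∋ x are {p1, p2, p3, p4}; each meets A ∖ {p4}, so x IS a limit point.
Collecting: A' = {p1, p4}.


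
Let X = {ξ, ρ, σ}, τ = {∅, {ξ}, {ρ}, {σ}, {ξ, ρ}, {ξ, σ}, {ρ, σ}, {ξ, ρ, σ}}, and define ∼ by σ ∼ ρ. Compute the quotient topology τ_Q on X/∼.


X/∼ = {[ξ], [ρ=σ]}; |τ_Q| = 4.

Equivalence classes: [ξ], [ρ=σ].
Quotient map π: X → X/∼ sends ξ ↦ [ξ], ρ ↦ [ρ=σ], σ ↦ [ρ=σ].
For each subset V ⊆ X/∼, compute π^{-1}(V) ⊆ X and check whether π^{-1}(V) ∈ τ. V is open in τ_Q iff π^{-1}(V) ∈ τ.
  V = {}: π^{-1}(V) = ∅ ∈ τ ✓.
  V = {[ξ]}: π^{-1}(V) = {ξ} ∈ τ ✓.
  V = {[ρ=σ]}: π^{-1}(V) = {ρ, σ} ∈ τ ✓.
  V = {[ξ], [ρ=σ]}: π^{-1}(V) = {ξ, ρ, σ} ∈ τ ✓.
Open sets in the quotient: τ_Q = {{}, {[ξ]}, {[ρ=σ]}, {[ξ], [ρ=σ]}} (4 elements).


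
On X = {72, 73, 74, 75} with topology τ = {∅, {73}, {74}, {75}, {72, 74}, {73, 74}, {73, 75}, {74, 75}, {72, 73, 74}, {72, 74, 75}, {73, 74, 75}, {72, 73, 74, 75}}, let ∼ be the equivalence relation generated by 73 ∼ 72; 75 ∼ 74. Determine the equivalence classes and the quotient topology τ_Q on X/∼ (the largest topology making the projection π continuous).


X/∼ = {[72=73], [74=75]}; |τ_Q| = 3.

Equivalence classes: [72=73], [74=75].
Quotient map π: X → X/∼ sends 72 ↦ [72=73], 73 ↦ [72=73], 74 ↦ [74=75], 75 ↦ [74=75].
For each subset V ⊆ X/∼, compute π^{-1}(V) ⊆ X and check whether π^{-1}(V) ∈ τ. V is open in τ_Q iff π^{-1}(V) ∈ τ.
  V = {}: π^{-1}(V) = ∅ ∈ τ ✓.
  V = {[72=73]}: π^{-1}(V) = {72, 73} ∉ τ ✗.
  V = {[74=75]}: π^{-1}(V) = {74, 75} ∈ τ ✓.
  V = {[72=73], [74=75]}: π^{-1}(V) = {72, 73, 74, 75} ∈ τ ✓.
Open sets in the quotient: τ_Q = {{}, {[74=75]}, {[72=73], [74=75]}} (3 elements).


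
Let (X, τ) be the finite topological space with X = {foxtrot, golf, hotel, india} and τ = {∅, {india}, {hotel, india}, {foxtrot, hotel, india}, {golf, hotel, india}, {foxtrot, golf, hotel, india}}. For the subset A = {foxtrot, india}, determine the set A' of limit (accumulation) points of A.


A' = {foxtrot, golf, hotel}

For each x ∈ X, list the open sets U ∈ τ with x ∈ U, then check whether U ∩ (A ∖ {x}) ≠ ∅ for every such U.
  x = foxtrot: opens ∋ x are {foxtrot, hotel, india}, {foxtrot, golf, hotel, india}; each meets A ∖ {foxtrot}, so x IS a limit point.
  x = golf: opens ∋ x are {golf, hotel, india}, {foxtrot, golf, hotel, india}; each meets A ∖ {golf}, so x IS a limit point.
  x = hotel: opens ∋ x are {hotel, india}, {foxtrot, hotel, india}, {golf, hotel, india}, {foxtrot, golf, hotel, india}; each meets A ∖ {hotel}, so x IS a limit point.
  x = india: open {india} ∋ x has {india} ∩ (A ∖ {india}) = ∅, so x is NOT a limit point.
Collecting: A' = {foxtrot, golf, hotel}.


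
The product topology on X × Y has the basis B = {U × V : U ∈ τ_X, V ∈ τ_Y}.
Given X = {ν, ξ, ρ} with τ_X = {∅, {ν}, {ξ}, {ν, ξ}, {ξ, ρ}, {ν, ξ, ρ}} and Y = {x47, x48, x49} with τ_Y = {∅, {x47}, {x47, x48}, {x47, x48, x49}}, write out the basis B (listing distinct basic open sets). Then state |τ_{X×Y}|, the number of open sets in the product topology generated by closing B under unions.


Basis B = {∅ × ∅, {ν} × {x47}, {ξ} × {x47}, {ν} × {x47, x48}, {ν, ξ} × {x47}, {ξ} × {x47, x48}, {ξ, ρ} × {x47}, {ν} × {x47, x48, x49}, {ν, ξ, ρ} × {x47}, {ξ} × {x47, x48, x49}, {ν, ξ} × {x47, x48}, {ξ, ρ} × {x47, x48}, {ν, ξ} × {x47, x48, x49}, {ν, ξ, ρ} × {x47, x48}, {ξ, ρ} × {x47, x48, x49}, {ν, ξ, ρ} × {x47, x48, x49}}; |τ_{X×Y}| = 40.

Enumerate products U × V with U ∈ τ_X, V ∈ τ_Y (deduplicated):
  ∅ × ∅ = {} (∅)
  {ν} × {x47} = {(ν,x47)}
  {ξ} × {x47} = {(ξ,x47)}
  {ν} × {x47, x48} = {(ν,x47), (ν,x48)}
  {ν, ξ} × {x47} = {(ν,x47), (ξ,x47)}
  {ξ} × {x47, x48} = {(ξ,x47), (ξ,x48)}
  {ξ, ρ} × {x47} = {(ξ,x47), (ρ,x47)}
  {ν} × {x47, x48, x49} = {(ν,x47), (ν,x48), (ν,x49)}
  {ν, ξ, ρ} × {x47} = {(ν,x47), (ξ,x47), (ρ,x47)}
  {ξ} × {x47, x48, x49} = {(ξ,x47), (ξ,x48), (ξ,x49)}
  {ν, ξ} × {x47, x48} = {(ν,x47), (ν,x48), (ξ,x47), (ξ,x48)}
  {ξ, ρ} × {x47, x48} = {(ξ,x47), (ξ,x48), (ρ,x47), (ρ,x48)}
  {ν, ξ} × {x47, x48, x49} = {(ν,x47), (ν,x48), (ν,x49), (ξ,x47), (ξ,x48), (ξ,x49)}
  {ν, ξ, ρ} × {x47, x48} = {(ν,x47), (ν,x48), (ξ,x47), (ξ,x48), (ρ,x47), (ρ,x48)}
  {ξ, ρ} × {x47, x48, x49} = {(ξ,x47), (ξ,x48), (ξ,x49), (ρ,x47), (ρ,x48), (ρ,x49)}
  {ν, ξ, ρ} × {x47, x48, x49} = {(ν,x47), (ν,x48), (ν,x49), (ξ,x47), (ξ,x48), (ξ,x49), (ρ,x47), (ρ,x48), (ρ,x49)}
These 16 distinct sets form the basis B.
Close under arbitrary unions to get τ_{X×Y}; counting gives |τ_{X×Y}| = 40.


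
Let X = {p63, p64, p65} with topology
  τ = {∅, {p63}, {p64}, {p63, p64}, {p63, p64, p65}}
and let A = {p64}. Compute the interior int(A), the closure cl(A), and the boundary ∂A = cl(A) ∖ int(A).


int(A) = {p64}, cl(A) = {p64, p65}, ∂A = {p65}.

Closed sets in (X, τ) are complements of opens:
  closed(X, τ) = {∅, {p65}, {p63, p65}, {p64, p65}, {p63, p64, p65}}.
int(A) = ⋃ {U ∈ τ : U ⊆ A}. Opens contained in A: ∅, {p64}.
Taking the union of these: int(A) = {p64}.
cl(A) = ⋂ {C closed : A ⊆ C}. Closed sets containing A: {p64, p65}, {p63, p64, p65}.
Intersecting these: cl(A) = {p64, p65}.
∂A = cl(A) ∖ int(A) = {p64, p65} ∖ {p64} = {p65}.


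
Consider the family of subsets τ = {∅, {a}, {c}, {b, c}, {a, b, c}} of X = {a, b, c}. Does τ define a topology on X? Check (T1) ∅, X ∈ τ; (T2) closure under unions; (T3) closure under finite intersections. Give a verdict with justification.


τ is NOT a topology on X.

Axiom (T1): ∅ ∈ τ? Yes; X ∈ τ? Yes.
Axiom (T2/T3): check pairwise unions and intersections of members of τ.
Counterexample for (T2): {a} ∪ {c} = {a, c} ∉ τ. Therefore τ is NOT a topology.


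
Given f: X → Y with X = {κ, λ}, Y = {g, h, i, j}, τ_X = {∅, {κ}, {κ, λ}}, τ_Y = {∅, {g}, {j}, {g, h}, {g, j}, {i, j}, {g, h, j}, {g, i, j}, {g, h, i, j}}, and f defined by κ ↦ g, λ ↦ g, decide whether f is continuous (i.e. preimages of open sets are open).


f IS continuous.

Compute f^{-1}(U) for each U ∈ τ_Y:
  U = ∅: f^{-1}(U) = ∅ ∈ τ_X ✓.
  U = {g}: f^{-1}(U) = {κ, λ} ∈ τ_X ✓.
  U = {j}: f^{-1}(U) = ∅ ∈ τ_X ✓.
  U = {g, h}: f^{-1}(U) = {κ, λ} ∈ τ_X ✓.
  U = {g, j}: f^{-1}(U) = {κ, λ} ∈ τ_X ✓.
  U = {i, j}: f^{-1}(U) = ∅ ∈ τ_X ✓.
  U = {g, h, j}: f^{-1}(U) = {κ, λ} ∈ τ_X ✓.
  U = {g, i, j}: f^{-1}(U) = {κ, λ} ∈ τ_X ✓.
  U = {g, h, i, j}: f^{-1}(U) = {κ, λ} ∈ τ_X ✓.
Every preimage lies in τ_X, so f IS continuous.


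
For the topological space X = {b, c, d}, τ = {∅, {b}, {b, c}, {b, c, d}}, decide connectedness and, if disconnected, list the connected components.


(X, τ) is connected.

Find clopen sets (U ∈ τ with X ∖ U ∈ τ):
  U = ∅, X ∖ U = {b, c, d} — both open, so U is clopen.
  U = {b, c, d}, X ∖ U = ∅ — both open, so U is clopen.
Only trivial clopens (∅ and X) exist, so (X, τ) is connected.
Compute connected components by grouping points that agree on all clopens:
  component: {b, c, d}


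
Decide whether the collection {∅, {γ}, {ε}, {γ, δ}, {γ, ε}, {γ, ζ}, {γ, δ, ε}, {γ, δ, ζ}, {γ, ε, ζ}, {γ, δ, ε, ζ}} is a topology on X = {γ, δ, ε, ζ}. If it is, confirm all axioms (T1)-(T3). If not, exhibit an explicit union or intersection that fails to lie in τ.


τ IS a topology on X.

Axiom (T1): ∅ ∈ τ? Yes; X ∈ τ? Yes.
Axiom (T2/T3): check pairwise unions and intersections of members of τ.
All pairwise intersections and unions checked — each lies in τ. Therefore τ satisfies (T1), (T2), (T3): it IS a topology on X.


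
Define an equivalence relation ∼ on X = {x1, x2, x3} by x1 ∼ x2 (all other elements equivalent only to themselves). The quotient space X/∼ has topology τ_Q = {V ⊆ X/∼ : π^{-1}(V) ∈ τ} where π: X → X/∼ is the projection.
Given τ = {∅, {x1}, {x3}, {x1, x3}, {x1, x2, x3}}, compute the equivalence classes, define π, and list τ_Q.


X/∼ = {[x1=x2], [x3]}; |τ_Q| = 3.

Equivalence classes: [x1=x2], [x3].
Quotient map π: X → X/∼ sends x1 ↦ [x1=x2], x2 ↦ [x1=x2], x3 ↦ [x3].
For each subset V ⊆ X/∼, compute π^{-1}(V) ⊆ X and check whether π^{-1}(V) ∈ τ. V is open in τ_Q iff π^{-1}(V) ∈ τ.
  V = {}: π^{-1}(V) = ∅ ∈ τ ✓.
  V = {[x1=x2]}: π^{-1}(V) = {x1, x2} ∉ τ ✗.
  V = {[x3]}: π^{-1}(V) = {x3} ∈ τ ✓.
  V = {[x1=x2], [x3]}: π^{-1}(V) = {x1, x2, x3} ∈ τ ✓.
Open sets in the quotient: τ_Q = {{}, {[x3]}, {[x1=x2], [x3]}} (3 elements).


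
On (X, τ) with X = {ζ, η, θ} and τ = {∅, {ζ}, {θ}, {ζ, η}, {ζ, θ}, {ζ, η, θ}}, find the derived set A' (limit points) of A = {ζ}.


A' = {η}

For each x ∈ X, list the open sets U ∈ τ with x ∈ U, then check whether U ∩ (A ∖ {x}) ≠ ∅ for every such U.
  x = ζ: open {ζ} ∋ x has {ζ} ∩ (A ∖ {ζ}) = ∅, so x is NOT a limit point.
  x = η: opens ∋ x are {ζ, η}, {ζ, η, θ}; each meets A ∖ {η}, so x IS a limit point.
  x = θ: open {θ} ∋ x has {θ} ∩ (A ∖ {θ}) = ∅, so x is NOT a limit point.
Collecting: A' = {η}.


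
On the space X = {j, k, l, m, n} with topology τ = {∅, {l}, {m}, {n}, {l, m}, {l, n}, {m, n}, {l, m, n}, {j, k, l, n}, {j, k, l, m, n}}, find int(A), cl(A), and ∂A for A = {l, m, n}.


int(A) = {l, m, n}, cl(A) = {j, k, l, m, n}, ∂A = {j, k}.

Closed sets in (X, τ) are complements of opens:
  closed(X, τ) = {∅, {m}, {j, k}, {j, k, l}, {j, k, m}, {j, k, n}, {j, k, l, m}, {j, k, l, n}, {j, k, m, n}, {j, k, l, m, n}}.
int(A) = ⋃ {U ∈ τ : U ⊆ A}. Opens contained in A: ∅, {l}, {m}, {n}, {l, m}, {l, n}, {m, n}, {l, m, n}.
Taking the union of these: int(A) = {l, m, n}.
cl(A) = ⋂ {C closed : A ⊆ C}. Closed sets containing A: {j, k, l, m, n}.
Intersecting these: cl(A) = {j, k, l, m, n}.
∂A = cl(A) ∖ int(A) = {j, k, l, m, n} ∖ {l, m, n} = {j, k}.


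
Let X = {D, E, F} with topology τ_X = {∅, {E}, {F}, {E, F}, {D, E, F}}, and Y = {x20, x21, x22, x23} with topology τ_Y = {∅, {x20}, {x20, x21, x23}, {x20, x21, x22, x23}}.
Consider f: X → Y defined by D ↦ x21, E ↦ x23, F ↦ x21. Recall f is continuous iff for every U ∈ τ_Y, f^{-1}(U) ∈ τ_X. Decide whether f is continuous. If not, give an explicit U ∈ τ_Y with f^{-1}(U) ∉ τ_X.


f IS continuous.

Compute f^{-1}(U) for each U ∈ τ_Y:
  U = ∅: f^{-1}(U) = ∅ ∈ τ_X ✓.
  U = {x20}: f^{-1}(U) = ∅ ∈ τ_X ✓.
  U = {x20, x21, x23}: f^{-1}(U) = {D, E, F} ∈ τ_X ✓.
  U = {x20, x21, x22, x23}: f^{-1}(U) = {D, E, F} ∈ τ_X ✓.
Every preimage lies in τ_X, so f IS continuous.


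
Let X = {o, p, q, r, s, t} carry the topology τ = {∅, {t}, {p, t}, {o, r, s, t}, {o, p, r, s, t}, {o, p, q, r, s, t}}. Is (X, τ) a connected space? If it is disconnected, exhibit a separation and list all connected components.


(X, τ) is connected.

Find clopen sets (U ∈ τ with X ∖ U ∈ τ):
  U = ∅, X ∖ U = {o, p, q, r, s, t} — both open, so U is clopen.
  U = {o, p, q, r, s, t}, X ∖ U = ∅ — both open, so U is clopen.
Only trivial clopens (∅ and X) exist, so (X, τ) is connected.
Compute connected components by grouping points that agree on all clopens:
  component: {o, p, q, r, s, t}


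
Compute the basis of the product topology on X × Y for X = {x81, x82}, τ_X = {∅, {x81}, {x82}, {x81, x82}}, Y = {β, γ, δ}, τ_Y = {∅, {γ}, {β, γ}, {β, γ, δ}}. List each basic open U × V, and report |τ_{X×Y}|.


Basis B = {∅ × ∅, {x81} × {γ}, {x82} × {γ}, {x81} × {β, γ}, {x81, x82} × {γ}, {x82} × {β, γ}, {x81} × {β, γ, δ}, {x82} × {β, γ, δ}, {x81, x82} × {β, γ}, {x81, x82} × {β, γ, δ}}; |τ_{X×Y}| = 16.

Enumerate products U × V with U ∈ τ_X, V ∈ τ_Y (deduplicated):
  ∅ × ∅ = {} (∅)
  {x81} × {γ} = {(x81,γ)}
  {x82} × {γ} = {(x82,γ)}
  {x81} × {β, γ} = {(x81,β), (x81,γ)}
  {x81, x82} × {γ} = {(x81,γ), (x82,γ)}
  {x82} × {β, γ} = {(x82,β), (x82,γ)}
  {x81} × {β, γ, δ} = {(x81,β), (x81,γ), (x81,δ)}
  {x82} × {β, γ, δ} = {(x82,β), (x82,γ), (x82,δ)}
  {x81, x82} × {β, γ} = {(x81,β), (x81,γ), (x82,β), (x82,γ)}
  {x81, x82} × {β, γ, δ} = {(x81,β), (x81,γ), (x81,δ), (x82,β), (x82,γ), (x82,δ)}
These 10 distinct sets form the basis B.
Close under arbitrary unions to get τ_{X×Y}; counting gives |τ_{X×Y}| = 16.


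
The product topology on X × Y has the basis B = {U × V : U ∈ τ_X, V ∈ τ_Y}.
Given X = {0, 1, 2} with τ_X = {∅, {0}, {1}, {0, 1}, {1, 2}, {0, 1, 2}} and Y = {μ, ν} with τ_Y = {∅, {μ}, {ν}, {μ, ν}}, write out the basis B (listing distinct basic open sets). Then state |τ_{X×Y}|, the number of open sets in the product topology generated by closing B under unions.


Basis B = {∅ × ∅, {0} × {μ}, {0} × {ν}, {1} × {μ}, {1} × {ν}, {0} × {μ, ν}, {0, 1} × {μ}, {0, 1} × {ν}, {1} × {μ, ν}, {1, 2} × {μ}, {1, 2} × {ν}, {0, 1, 2} × {μ}, {0, 1, 2} × {ν}, {0, 1} × {μ, ν}, {1, 2} × {μ, ν}, {0, 1, 2} × {μ, ν}}; |τ_{X×Y}| = 36.

Enumerate products U × V with U ∈ τ_X, V ∈ τ_Y (deduplicated):
  ∅ × ∅ = {} (∅)
  {0} × {μ} = {(0,μ)}
  {0} × {ν} = {(0,ν)}
  {1} × {μ} = {(1,μ)}
  {1} × {ν} = {(1,ν)}
  {0} × {μ, ν} = {(0,μ), (0,ν)}
  {0, 1} × {μ} = {(0,μ), (1,μ)}
  {0, 1} × {ν} = {(0,ν), (1,ν)}
  {1} × {μ, ν} = {(1,μ), (1,ν)}
  {1, 2} × {μ} = {(1,μ), (2,μ)}
  {1, 2} × {ν} = {(1,ν), (2,ν)}
  {0, 1, 2} × {μ} = {(0,μ), (1,μ), (2,μ)}
  {0, 1, 2} × {ν} = {(0,ν), (1,ν), (2,ν)}
  {0, 1} × {μ, ν} = {(0,μ), (0,ν), (1,μ), (1,ν)}
  {1, 2} × {μ, ν} = {(1,μ), (1,ν), (2,μ), (2,ν)}
  {0, 1, 2} × {μ, ν} = {(0,μ), (0,ν), (1,μ), (1,ν), (2,μ), (2,ν)}
These 16 distinct sets form the basis B.
Close under arbitrary unions to get τ_{X×Y}; counting gives |τ_{X×Y}| = 36.


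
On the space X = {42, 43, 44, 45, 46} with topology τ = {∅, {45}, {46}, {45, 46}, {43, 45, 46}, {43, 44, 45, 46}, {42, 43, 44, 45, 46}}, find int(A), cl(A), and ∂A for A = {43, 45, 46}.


int(A) = {43, 45, 46}, cl(A) = {42, 43, 44, 45, 46}, ∂A = {42, 44}.

Closed sets in (X, τ) are complements of opens:
  closed(X, τ) = {∅, {42}, {42, 44}, {42, 43, 44}, {42, 43, 44, 45}, {42, 43, 44, 46}, {42, 43, 44, 45, 46}}.
int(A) = ⋃ {U ∈ τ : U ⊆ A}. Opens contained in A: ∅, {45}, {46}, {45, 46}, {43, 45, 46}.
Taking the union of these: int(A) = {43, 45, 46}.
cl(A) = ⋂ {C closed : A ⊆ C}. Closed sets containing A: {42, 43, 44, 45, 46}.
Intersecting these: cl(A) = {42, 43, 44, 45, 46}.
∂A = cl(A) ∖ int(A) = {42, 43, 44, 45, 46} ∖ {43, 45, 46} = {42, 44}.


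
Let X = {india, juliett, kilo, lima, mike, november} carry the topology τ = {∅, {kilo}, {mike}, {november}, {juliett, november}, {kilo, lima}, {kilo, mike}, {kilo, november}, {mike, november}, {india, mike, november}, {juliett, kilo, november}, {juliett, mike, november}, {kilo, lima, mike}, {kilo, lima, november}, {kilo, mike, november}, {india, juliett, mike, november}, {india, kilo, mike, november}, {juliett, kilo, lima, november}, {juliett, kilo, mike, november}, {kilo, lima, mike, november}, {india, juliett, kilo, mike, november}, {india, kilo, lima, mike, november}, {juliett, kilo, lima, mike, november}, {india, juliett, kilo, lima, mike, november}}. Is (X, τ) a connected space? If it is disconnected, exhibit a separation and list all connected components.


(X, τ) is disconnected; components = [{kilo, lima}, {india, juliett, mike, november}].

Find clopen sets (U ∈ τ with X ∖ U ∈ τ):
  U = ∅, X ∖ U = {india, juliett, kilo, lima, mike, november} — both open, so U is clopen.
  U = {kilo, lima}, X ∖ U = {india, juliett, mike, november} — both open, so U is clopen.
  U = {india, juliett, mike, november}, X ∖ U = {kilo, lima} — both open, so U is clopen.
  U = {india, juliett, kilo, lima, mike, november}, X ∖ U = ∅ — both open, so U is clopen.
Nontrivial clopen(s) exist: e.g. {india, juliett, mike, november}. So (X, τ) is disconnected.
Compute connected components by grouping points that agree on all clopens:
  component: {kilo, lima}
  component: {india, juliett, mike, november}


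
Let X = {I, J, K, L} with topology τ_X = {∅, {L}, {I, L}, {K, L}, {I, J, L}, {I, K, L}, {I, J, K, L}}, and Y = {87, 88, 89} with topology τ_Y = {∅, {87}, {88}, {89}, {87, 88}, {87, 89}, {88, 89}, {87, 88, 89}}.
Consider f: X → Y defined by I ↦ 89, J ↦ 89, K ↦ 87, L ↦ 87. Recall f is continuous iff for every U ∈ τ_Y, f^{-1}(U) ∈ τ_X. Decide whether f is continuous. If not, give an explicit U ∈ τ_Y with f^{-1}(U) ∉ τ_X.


f is NOT continuous.

Compute f^{-1}(U) for each U ∈ τ_Y:
  U = ∅: f^{-1}(U) = ∅ ∈ τ_X ✓.
  U = {87}: f^{-1}(U) = {K, L} ∈ τ_X ✓.
  U = {88}: f^{-1}(U) = ∅ ∈ τ_X ✓.
  U = {89}: f^{-1}(U) = {I, J} ∉ τ_X ✗.
  U = {87, 88}: f^{-1}(U) = {K, L} ∈ τ_X ✓.
  U = {87, 89}: f^{-1}(U) = {I, J, K, L} ∈ τ_X ✓.
  U = {88, 89}: f^{-1}(U) = {I, J} ∉ τ_X ✗.
  U = {87, 88, 89}: f^{-1}(U) = {I, J, K, L} ∈ τ_X ✓.
Found U = {89} with f^{-1}(U) = {I, J} not in τ_X. Therefore f is NOT continuous.


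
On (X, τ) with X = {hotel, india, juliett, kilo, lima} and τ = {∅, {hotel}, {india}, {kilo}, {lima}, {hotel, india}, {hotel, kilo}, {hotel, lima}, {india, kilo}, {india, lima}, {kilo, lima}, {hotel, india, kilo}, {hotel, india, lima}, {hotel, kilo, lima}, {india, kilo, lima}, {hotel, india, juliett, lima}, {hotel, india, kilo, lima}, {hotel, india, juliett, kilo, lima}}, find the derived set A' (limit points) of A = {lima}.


A' = {juliett}

For each x ∈ X, list the open sets U ∈ τ with x ∈ U, then check whether U ∩ (A ∖ {x}) ≠ ∅ for every such U.
  x = hotel: open {hotel} ∋ x has {hotel} ∩ (A ∖ {hotel}) = ∅, so x is NOT a limit point.
  x = india: open {india} ∋ x has {india} ∩ (A ∖ {india}) = ∅, so x is NOT a limit point.
  x = juliett: opens ∋ x are {hotel, india, juliett, lima}, {hotel, india, juliett, kilo, lima}; each meets A ∖ {juliett}, so x IS a limit point.
  x = kilo: open {kilo} ∋ x has {kilo} ∩ (A ∖ {kilo}) = ∅, so x is NOT a limit point.
  x = lima: open {lima} ∋ x has {lima} ∩ (A ∖ {lima}) = ∅, so x is NOT a limit point.
Collecting: A' = {juliett}.


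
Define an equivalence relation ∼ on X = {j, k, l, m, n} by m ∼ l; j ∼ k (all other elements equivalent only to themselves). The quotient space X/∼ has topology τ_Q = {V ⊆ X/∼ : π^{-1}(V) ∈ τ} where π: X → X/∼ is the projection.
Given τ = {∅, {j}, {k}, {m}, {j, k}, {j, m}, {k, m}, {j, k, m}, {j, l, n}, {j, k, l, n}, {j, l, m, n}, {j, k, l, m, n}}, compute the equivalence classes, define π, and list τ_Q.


X/∼ = {[j=k], [l=m], [n]}; |τ_Q| = 3.

Equivalence classes: [j=k], [l=m], [n].
Quotient map π: X → X/∼ sends j ↦ [j=k], k ↦ [j=k], l ↦ [l=m], m ↦ [l=m], n ↦ [n].
For each subset V ⊆ X/∼, compute π^{-1}(V) ⊆ X and check whether π^{-1}(V) ∈ τ. V is open in τ_Q iff π^{-1}(V) ∈ τ.
  V = {}: π^{-1}(V) = ∅ ∈ τ ✓.
  V = {[j=k]}: π^{-1}(V) = {j, k} ∈ τ ✓.
  V = {[l=m]}: π^{-1}(V) = {l, m} ∉ τ ✗.
  V = {[j=k], [l=m]}: π^{-1}(V) = {j, k, l, m} ∉ τ ✗.
  V = {[n]}: π^{-1}(V) = {n} ∉ τ ✗.
  V = {[j=k], [n]}: π^{-1}(V) = {j, k, n} ∉ τ ✗.
  V = {[l=m], [n]}: π^{-1}(V) = {l, m, n} ∉ τ ✗.
  V = {[j=k], [l=m], [n]}: π^{-1}(V) = {j, k, l, m, n} ∈ τ ✓.
Open sets in the quotient: τ_Q = {{}, {[j=k]}, {[j=k], [l=m], [n]}} (3 elements).


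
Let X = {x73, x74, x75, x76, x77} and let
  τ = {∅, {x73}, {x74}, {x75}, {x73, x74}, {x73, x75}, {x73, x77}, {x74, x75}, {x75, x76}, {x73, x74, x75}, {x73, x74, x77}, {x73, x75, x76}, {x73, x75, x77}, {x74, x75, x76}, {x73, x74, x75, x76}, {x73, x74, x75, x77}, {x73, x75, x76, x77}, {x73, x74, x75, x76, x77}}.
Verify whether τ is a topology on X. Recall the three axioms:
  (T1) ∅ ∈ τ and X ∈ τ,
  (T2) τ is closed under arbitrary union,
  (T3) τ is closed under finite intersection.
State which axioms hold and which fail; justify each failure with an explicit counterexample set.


τ IS a topology on X.

Axiom (T1): ∅ ∈ τ? Yes; X ∈ τ? Yes.
Axiom (T2/T3): check pairwise unions and intersections of members of τ.
All pairwise intersections and unions checked — each lies in τ. Therefore τ satisfies (T1), (T2), (T3): it IS a topology on X.


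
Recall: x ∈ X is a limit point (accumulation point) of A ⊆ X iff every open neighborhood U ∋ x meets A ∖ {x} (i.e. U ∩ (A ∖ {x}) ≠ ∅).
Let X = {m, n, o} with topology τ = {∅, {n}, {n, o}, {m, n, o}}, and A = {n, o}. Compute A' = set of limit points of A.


A' = {m, o}

For each x ∈ X, list the open sets U ∈ τ with x ∈ U, then check whether U ∩ (A ∖ {x}) ≠ ∅ for every such U.
  x = m: opens ∋ x are {m, n, o}; each meets A ∖ {m}, so x IS a limit point.
  x = n: open {n} ∋ x has {n} ∩ (A ∖ {n}) = ∅, so x is NOT a limit point.
  x = o: opens ∋ x are {n, o}, {m, n, o}; each meets A ∖ {o}, so x IS a limit point.
Collecting: A' = {m, o}.


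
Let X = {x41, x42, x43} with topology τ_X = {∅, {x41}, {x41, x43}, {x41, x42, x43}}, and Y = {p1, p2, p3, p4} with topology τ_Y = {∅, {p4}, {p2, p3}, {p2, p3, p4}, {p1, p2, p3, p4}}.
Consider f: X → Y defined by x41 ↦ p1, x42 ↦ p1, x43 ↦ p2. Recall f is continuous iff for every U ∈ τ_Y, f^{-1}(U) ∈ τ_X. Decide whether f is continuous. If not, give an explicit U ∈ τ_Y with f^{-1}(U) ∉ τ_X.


f is NOT continuous.

Compute f^{-1}(U) for each U ∈ τ_Y:
  U = ∅: f^{-1}(U) = ∅ ∈ τ_X ✓.
  U = {p4}: f^{-1}(U) = ∅ ∈ τ_X ✓.
  U = {p2, p3}: f^{-1}(U) = {x43} ∉ τ_X ✗.
  U = {p2, p3, p4}: f^{-1}(U) = {x43} ∉ τ_X ✗.
  U = {p1, p2, p3, p4}: f^{-1}(U) = {x41, x42, x43} ∈ τ_X ✓.
Found U = {p2, p3} with f^{-1}(U) = {x43} not in τ_X. Therefore f is NOT continuous.


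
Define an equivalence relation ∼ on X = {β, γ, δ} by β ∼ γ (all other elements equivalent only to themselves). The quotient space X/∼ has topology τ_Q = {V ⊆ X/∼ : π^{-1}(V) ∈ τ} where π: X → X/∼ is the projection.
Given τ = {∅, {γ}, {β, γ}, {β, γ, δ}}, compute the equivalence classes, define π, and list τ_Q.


X/∼ = {[β=γ], [δ]}; |τ_Q| = 3.

Equivalence classes: [β=γ], [δ].
Quotient map π: X → X/∼ sends β ↦ [β=γ], γ ↦ [β=γ], δ ↦ [δ].
For each subset V ⊆ X/∼, compute π^{-1}(V) ⊆ X and check whether π^{-1}(V) ∈ τ. V is open in τ_Q iff π^{-1}(V) ∈ τ.
  V = {}: π^{-1}(V) = ∅ ∈ τ ✓.
  V = {[β=γ]}: π^{-1}(V) = {β, γ} ∈ τ ✓.
  V = {[δ]}: π^{-1}(V) = {δ} ∉ τ ✗.
  V = {[β=γ], [δ]}: π^{-1}(V) = {β, γ, δ} ∈ τ ✓.
Open sets in the quotient: τ_Q = {{}, {[β=γ]}, {[β=γ], [δ]}} (3 elements).


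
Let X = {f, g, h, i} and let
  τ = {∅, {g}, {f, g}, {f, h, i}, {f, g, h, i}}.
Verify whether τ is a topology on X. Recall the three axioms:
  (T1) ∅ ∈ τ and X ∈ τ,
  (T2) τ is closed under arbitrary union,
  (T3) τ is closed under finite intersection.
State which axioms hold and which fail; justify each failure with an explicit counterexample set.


τ is NOT a topology on X.

Axiom (T1): ∅ ∈ τ? Yes; X ∈ τ? Yes.
Axiom (T2/T3): check pairwise unions and intersections of members of τ.
Counterexample for (T3): {f, g} ∩ {f, h, i} = {f} ∉ τ. Therefore τ is NOT a topology.


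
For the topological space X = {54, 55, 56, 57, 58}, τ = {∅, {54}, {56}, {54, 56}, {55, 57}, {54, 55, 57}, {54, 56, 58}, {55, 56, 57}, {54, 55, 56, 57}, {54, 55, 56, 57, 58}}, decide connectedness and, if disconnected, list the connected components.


(X, τ) is disconnected; components = [{55, 57}, {54, 56, 58}].

Find clopen sets (U ∈ τ with X ∖ U ∈ τ):
  U = ∅, X ∖ U = {54, 55, 56, 57, 58} — both open, so U is clopen.
  U = {55, 57}, X ∖ U = {54, 56, 58} — both open, so U is clopen.
  U = {54, 56, 58}, X ∖ U = {55, 57} — both open, so U is clopen.
  U = {54, 55, 56, 57, 58}, X ∖ U = ∅ — both open, so U is clopen.
Nontrivial clopen(s) exist: e.g. {54, 56, 58}. So (X, τ) is disconnected.
Compute connected components by grouping points that agree on all clopens:
  component: {55, 57}
  component: {54, 56, 58}


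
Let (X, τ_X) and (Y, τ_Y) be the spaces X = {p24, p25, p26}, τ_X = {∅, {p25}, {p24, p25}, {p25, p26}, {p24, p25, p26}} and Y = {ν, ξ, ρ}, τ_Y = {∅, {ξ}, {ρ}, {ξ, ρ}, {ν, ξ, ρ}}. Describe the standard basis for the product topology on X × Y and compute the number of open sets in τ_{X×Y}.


Basis B = {∅ × ∅, {p25} × {ξ}, {p25} × {ρ}, {p24, p25} × {ξ}, {p24, p25} × {ρ}, {p25} × {ξ, ρ}, {p25, p26} × {ξ}, {p25, p26} × {ρ}, {p24, p25, p26} × {ξ}, {p24, p25, p26} × {ρ}, {p25} × {ν, ξ, ρ}, {p24, p25} × {ξ, ρ}, {p25, p26} × {ξ, ρ}, {p24, p25} × {ν, ξ, ρ}, {p24, p25, p26} × {ξ, ρ}, {p25, p26} × {ν, ξ, ρ}, {p24, p25, p26} × {ν, ξ, ρ}}; |τ_{X×Y}| = 50.

Enumerate products U × V with U ∈ τ_X, V ∈ τ_Y (deduplicated):
  ∅ × ∅ = {} (∅)
  {p25} × {ξ} = {(p25,ξ)}
  {p25} × {ρ} = {(p25,ρ)}
  {p24, p25} × {ξ} = {(p24,ξ), (p25,ξ)}
  {p24, p25} × {ρ} = {(p24,ρ), (p25,ρ)}
  {p25} × {ξ, ρ} = {(p25,ξ), (p25,ρ)}
  {p25, p26} × {ξ} = {(p25,ξ), (p26,ξ)}
  {p25, p26} × {ρ} = {(p25,ρ), (p26,ρ)}
  {p24, p25, p26} × {ξ} = {(p24,ξ), (p25,ξ), (p26,ξ)}
  {p24, p25, p26} × {ρ} = {(p24,ρ), (p25,ρ), (p26,ρ)}
  {p25} × {ν, ξ, ρ} = {(p25,ν), (p25,ξ), (p25,ρ)}
  {p24, p25} × {ξ, ρ} = {(p24,ξ), (p24,ρ), (p25,ξ), (p25,ρ)}
  {p25, p26} × {ξ, ρ} = {(p25,ξ), (p25,ρ), (p26,ξ), (p26,ρ)}
  {p24, p25} × {ν, ξ, ρ} = {(p24,ν), (p24,ξ), (p24,ρ), (p25,ν), (p25,ξ), (p25,ρ)}
  {p24, p25, p26} × {ξ, ρ} = {(p24,ξ), (p24,ρ), (p25,ξ), (p25,ρ), (p26,ξ), (p26,ρ)}
  {p25, p26} × {ν, ξ, ρ} = {(p25,ν), (p25,ξ), (p25,ρ), (p26,ν), (p26,ξ), (p26,ρ)}
  {p24, p25, p26} × {ν, ξ, ρ} = {(p24,ν), (p24,ξ), (p24,ρ), (p25,ν), (p25,ξ), (p25,ρ), (p26,ν), (p26,ξ), (p26,ρ)}
These 17 distinct sets form the basis B.
Close under arbitrary unions to get τ_{X×Y}; counting gives |τ_{X×Y}| = 50.
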